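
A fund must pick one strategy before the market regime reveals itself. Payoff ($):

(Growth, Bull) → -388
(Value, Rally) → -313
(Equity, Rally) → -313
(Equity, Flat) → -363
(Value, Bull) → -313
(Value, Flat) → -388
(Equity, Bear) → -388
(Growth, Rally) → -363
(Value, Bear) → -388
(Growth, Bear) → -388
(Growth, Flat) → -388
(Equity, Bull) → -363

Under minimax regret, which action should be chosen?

Column bests: Bear=-388, Flat=-363, Bull=-313, Rally=-313.
Growth regrets: 0, 25, 75, 50 → max 75
Equity regrets: 0, 0, 50, 0 → max 50
Value regrets: 0, 25, 0, 0 → max 25
Smallest max regret = 25 → Value.

Value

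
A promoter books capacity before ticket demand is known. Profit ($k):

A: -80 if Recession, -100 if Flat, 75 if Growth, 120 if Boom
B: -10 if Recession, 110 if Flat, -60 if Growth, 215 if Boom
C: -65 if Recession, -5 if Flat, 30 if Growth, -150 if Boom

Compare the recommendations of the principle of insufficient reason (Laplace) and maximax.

laplace → B; maximax → B (agree)

Row averages: A=3.75, B=63.75, C=-47.5
Highest average = 63.75 → B.
Row maxima: A=120, B=215, C=30
Best best-case = 215 → B.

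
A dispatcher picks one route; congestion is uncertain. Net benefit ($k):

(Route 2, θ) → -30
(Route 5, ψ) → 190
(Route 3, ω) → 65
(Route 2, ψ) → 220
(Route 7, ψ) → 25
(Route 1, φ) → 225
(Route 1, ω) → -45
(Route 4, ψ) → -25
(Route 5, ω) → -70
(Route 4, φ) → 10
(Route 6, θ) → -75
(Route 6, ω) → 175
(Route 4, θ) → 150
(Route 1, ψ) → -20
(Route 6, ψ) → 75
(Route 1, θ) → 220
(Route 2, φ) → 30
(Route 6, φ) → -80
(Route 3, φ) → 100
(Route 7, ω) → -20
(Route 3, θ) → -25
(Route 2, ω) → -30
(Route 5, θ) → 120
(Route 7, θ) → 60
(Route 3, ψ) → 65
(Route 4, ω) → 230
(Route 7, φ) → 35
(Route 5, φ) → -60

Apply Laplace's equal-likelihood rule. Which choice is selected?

Route 1

Row averages: Route 1=95, Route 2=47.5, Route 3=51.25, Route 4=91.25, Route 5=45, Route 6=23.75, Route 7=25
Highest average = 95 → Route 1.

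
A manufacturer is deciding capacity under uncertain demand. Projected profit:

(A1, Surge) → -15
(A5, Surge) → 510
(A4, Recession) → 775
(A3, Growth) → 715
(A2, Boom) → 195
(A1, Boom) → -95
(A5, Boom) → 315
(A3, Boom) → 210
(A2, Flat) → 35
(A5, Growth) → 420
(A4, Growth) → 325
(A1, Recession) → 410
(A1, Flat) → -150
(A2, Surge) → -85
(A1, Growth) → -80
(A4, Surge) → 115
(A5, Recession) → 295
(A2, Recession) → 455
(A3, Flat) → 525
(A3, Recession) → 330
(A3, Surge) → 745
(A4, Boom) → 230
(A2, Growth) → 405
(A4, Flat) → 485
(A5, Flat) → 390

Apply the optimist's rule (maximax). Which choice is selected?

Row maxima: A1=410, A2=455, A3=745, A4=775, A5=510
Best best-case = 775 → A4.

A4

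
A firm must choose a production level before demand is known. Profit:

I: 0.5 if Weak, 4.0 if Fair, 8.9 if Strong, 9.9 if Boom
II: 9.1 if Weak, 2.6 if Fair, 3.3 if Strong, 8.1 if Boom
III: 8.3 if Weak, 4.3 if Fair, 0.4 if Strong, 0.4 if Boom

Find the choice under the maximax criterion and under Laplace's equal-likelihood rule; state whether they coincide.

Row maxima: I=9.9, II=9.1, III=8.3
Best best-case = 9.9 → I.
Row averages: I=5.825, II=5.775, III=3.35
Highest average = 5.825 → I.

maximax → I; laplace → I (agree)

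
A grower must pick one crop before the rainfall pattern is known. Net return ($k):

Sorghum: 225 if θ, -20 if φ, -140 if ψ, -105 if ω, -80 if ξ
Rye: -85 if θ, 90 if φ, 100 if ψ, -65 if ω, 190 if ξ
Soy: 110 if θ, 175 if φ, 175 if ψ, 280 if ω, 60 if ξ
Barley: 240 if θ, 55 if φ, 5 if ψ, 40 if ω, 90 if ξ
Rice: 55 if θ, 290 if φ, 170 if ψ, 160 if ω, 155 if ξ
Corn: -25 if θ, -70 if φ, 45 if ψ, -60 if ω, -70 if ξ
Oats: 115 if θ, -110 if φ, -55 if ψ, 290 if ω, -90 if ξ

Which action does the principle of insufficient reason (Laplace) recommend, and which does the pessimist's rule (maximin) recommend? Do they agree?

laplace → Rice; maximin → Soy (disagree)

Row averages: Sorghum=-24, Rye=46, Soy=160, Barley=86, Rice=166, Corn=-36, Oats=30
Highest average = 166 → Rice.
Row minima: Sorghum=-140, Rye=-85, Soy=60, Barley=5, Rice=55, Corn=-70, Oats=-110
Best worst-case = 60 → Soy.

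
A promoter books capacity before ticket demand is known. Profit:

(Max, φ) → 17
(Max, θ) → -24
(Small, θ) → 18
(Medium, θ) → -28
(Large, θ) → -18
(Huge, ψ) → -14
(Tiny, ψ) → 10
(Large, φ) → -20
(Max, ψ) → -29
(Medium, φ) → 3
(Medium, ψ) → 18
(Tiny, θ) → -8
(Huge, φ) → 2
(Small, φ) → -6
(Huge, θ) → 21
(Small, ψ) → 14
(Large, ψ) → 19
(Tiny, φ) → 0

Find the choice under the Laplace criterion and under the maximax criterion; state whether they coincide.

laplace → Small; maximax → Huge (disagree)

Row averages: Tiny=2/3, Small=26/3, Medium=-7/3, Large=-19/3, Huge=3, Max=-12
Highest average = 26/3 → Small.
Row maxima: Tiny=10, Small=18, Medium=18, Large=19, Huge=21, Max=17
Best best-case = 21 → Huge.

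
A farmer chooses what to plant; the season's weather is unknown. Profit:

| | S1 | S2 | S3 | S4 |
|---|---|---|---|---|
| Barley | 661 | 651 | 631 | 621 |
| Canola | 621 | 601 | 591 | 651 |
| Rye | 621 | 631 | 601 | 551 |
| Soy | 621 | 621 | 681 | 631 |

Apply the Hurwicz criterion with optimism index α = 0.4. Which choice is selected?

Soy

Barley: 0.4·661 + 0.6·621 = 637
Canola: 0.4·651 + 0.6·591 = 615
Rye: 0.4·631 + 0.6·551 = 583
Soy: 0.4·681 + 0.6·621 = 645
Highest Hurwicz score = 645 → Soy.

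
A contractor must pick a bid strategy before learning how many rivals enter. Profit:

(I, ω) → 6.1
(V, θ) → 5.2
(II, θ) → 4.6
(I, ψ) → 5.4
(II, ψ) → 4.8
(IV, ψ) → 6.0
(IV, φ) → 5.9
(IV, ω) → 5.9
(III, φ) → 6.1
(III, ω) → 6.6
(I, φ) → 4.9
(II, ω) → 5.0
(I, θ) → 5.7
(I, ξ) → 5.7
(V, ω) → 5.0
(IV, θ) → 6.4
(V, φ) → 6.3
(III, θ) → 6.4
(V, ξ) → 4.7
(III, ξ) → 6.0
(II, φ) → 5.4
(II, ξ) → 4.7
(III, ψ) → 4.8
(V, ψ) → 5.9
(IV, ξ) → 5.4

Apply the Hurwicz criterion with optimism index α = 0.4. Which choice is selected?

IV

I: 0.4·6.1 + 0.6·4.9 = 5.38
II: 0.4·5.4 + 0.6·4.6 = 4.92
III: 0.4·6.6 + 0.6·4.8 = 5.52
IV: 0.4·6.4 + 0.6·5.4 = 5.8
V: 0.4·6.3 + 0.6·4.7 = 5.34
Highest Hurwicz score = 5.8 → IV.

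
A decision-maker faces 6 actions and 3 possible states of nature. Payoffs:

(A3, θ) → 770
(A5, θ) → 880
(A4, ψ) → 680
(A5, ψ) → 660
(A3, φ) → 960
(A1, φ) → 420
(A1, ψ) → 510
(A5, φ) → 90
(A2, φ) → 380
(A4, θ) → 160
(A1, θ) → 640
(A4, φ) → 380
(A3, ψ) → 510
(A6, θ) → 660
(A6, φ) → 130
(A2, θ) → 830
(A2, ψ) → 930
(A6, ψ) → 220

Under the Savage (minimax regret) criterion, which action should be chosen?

Column bests: θ=880, φ=960, ψ=930.
A1 regrets: 240, 540, 420 → max 540
A2 regrets: 50, 580, 0 → max 580
A3 regrets: 110, 0, 420 → max 420
A4 regrets: 720, 580, 250 → max 720
A5 regrets: 0, 870, 270 → max 870
A6 regrets: 220, 830, 710 → max 830
Smallest max regret = 420 → A3.

A3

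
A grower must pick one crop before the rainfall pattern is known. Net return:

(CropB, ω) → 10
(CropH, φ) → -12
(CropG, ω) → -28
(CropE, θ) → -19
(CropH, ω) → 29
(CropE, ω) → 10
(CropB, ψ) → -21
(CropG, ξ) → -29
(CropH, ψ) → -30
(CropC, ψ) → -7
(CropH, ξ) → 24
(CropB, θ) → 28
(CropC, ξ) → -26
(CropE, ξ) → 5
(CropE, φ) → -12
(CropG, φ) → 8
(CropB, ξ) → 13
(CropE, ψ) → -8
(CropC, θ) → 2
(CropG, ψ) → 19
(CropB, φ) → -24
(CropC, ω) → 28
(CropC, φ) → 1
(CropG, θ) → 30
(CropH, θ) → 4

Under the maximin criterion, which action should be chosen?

CropE

Row minima: CropH=-30, CropG=-29, CropC=-26, CropE=-19, CropB=-24
Best worst-case = -19 → CropE.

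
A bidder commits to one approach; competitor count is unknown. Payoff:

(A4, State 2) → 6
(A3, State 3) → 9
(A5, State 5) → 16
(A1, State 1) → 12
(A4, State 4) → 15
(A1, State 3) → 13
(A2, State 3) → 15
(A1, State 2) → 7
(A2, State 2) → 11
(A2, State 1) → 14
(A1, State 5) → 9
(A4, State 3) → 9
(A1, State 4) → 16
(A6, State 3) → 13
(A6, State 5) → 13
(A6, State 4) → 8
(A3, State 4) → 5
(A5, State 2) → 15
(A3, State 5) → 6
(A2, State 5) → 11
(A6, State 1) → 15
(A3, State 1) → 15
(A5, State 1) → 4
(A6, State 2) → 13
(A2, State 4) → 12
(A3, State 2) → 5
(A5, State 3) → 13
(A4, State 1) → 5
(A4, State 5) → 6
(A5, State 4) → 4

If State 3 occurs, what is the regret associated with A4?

Best payoff under State 3 is 15.
Regret = 15 − 9 = 6.

6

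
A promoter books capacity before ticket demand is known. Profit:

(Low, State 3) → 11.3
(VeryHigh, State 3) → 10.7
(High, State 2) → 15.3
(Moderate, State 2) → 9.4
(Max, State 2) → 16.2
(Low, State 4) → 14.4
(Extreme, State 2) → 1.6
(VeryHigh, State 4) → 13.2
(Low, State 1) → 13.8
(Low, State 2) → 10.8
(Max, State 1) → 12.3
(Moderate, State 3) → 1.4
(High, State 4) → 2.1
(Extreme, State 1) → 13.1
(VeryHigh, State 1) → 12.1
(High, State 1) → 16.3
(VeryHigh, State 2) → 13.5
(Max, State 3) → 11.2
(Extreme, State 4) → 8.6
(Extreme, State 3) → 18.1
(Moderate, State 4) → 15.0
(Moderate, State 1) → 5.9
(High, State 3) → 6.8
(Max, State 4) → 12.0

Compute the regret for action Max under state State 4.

Best payoff under State 4 is 15.0.
Regret = 15.0 − 12.0 = 3.0.

3.0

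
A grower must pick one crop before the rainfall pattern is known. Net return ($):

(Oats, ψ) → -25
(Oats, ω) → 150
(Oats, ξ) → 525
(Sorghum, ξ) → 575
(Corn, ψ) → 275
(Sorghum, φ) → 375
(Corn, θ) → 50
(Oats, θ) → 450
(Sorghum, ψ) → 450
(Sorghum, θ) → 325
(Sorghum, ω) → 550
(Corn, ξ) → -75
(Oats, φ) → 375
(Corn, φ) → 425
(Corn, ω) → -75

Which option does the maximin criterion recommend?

Row minima: Corn=-75, Sorghum=325, Oats=-25
Best worst-case = 325 → Sorghum.

Sorghum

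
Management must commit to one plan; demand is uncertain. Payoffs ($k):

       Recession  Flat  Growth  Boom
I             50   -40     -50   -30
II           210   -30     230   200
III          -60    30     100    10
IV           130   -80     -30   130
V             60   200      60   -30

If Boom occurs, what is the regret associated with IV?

70

Best payoff under Boom is 200.
Regret = 200 − 130 = 70.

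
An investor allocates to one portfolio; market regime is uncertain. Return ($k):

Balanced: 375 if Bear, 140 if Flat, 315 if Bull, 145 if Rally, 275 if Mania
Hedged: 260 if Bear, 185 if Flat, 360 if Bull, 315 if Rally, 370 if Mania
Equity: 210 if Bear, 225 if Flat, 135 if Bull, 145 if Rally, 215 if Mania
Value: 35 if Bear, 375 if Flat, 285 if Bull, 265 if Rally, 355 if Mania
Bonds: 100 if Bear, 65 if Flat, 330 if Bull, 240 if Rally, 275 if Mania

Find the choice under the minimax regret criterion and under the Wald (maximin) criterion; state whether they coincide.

Column bests: Bear=375, Flat=375, Bull=360, Rally=315, Mania=370.
Balanced regrets: 0, 235, 45, 170, 95 → max 235
Hedged regrets: 115, 190, 0, 0, 0 → max 190
Equity regrets: 165, 150, 225, 170, 155 → max 225
Value regrets: 340, 0, 75, 50, 15 → max 340
Bonds regrets: 275, 310, 30, 75, 95 → max 310
Smallest max regret = 190 → Hedged.
Row minima: Balanced=140, Hedged=185, Equity=135, Value=35, Bonds=65
Best worst-case = 185 → Hedged.

minimax regret → Hedged; maximin → Hedged (agree)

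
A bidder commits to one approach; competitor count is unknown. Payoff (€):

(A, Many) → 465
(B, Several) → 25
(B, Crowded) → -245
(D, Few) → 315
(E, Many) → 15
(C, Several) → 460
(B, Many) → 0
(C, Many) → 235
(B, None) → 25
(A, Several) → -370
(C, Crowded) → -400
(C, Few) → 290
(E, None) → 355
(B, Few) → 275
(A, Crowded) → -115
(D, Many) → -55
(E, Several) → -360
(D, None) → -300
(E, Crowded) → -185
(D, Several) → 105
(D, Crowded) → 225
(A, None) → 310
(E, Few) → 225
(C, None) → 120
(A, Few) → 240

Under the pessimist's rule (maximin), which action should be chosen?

B

Row minima: A=-370, B=-245, C=-400, D=-300, E=-360
Best worst-case = -245 → B.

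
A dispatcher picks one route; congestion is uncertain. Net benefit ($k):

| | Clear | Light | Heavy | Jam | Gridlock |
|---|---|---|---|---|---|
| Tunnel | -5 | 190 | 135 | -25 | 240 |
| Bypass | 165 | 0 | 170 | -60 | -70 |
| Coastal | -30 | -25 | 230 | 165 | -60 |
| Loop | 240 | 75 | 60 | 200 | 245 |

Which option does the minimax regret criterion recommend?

Column bests: Clear=240, Light=190, Heavy=230, Jam=200, Gridlock=245.
Tunnel regrets: 245, 0, 95, 225, 5 → max 245
Bypass regrets: 75, 190, 60, 260, 315 → max 315
Coastal regrets: 270, 215, 0, 35, 305 → max 305
Loop regrets: 0, 115, 170, 0, 0 → max 170
Smallest max regret = 170 → Loop.

Loop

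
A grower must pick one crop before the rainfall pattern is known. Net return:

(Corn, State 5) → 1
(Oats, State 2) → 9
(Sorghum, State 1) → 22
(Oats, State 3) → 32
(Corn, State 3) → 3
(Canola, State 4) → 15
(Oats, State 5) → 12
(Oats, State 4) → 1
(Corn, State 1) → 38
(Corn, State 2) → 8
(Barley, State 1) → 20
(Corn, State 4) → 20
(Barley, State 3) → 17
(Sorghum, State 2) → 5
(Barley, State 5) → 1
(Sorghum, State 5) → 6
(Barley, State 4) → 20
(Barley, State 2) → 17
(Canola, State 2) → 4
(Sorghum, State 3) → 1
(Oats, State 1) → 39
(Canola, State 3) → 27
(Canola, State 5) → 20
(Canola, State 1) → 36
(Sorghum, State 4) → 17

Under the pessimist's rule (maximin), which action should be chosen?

Row minima: Barley=1, Oats=1, Canola=4, Sorghum=1, Corn=1
Best worst-case = 4 → Canola.

Canola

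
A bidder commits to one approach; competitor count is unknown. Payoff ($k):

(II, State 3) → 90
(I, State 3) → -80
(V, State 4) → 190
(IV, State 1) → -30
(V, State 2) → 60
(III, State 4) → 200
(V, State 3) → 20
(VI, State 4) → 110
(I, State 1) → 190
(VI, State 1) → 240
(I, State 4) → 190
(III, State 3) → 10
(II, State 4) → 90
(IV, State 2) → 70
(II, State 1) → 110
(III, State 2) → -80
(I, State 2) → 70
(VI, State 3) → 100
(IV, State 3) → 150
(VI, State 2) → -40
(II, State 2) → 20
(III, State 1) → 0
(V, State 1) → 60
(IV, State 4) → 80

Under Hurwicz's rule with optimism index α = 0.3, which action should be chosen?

V

I: 0.3·190 + 0.7·(-80) = 1
II: 0.3·110 + 0.7·20 = 47
III: 0.3·200 + 0.7·(-80) = 4
IV: 0.3·150 + 0.7·(-30) = 24
V: 0.3·190 + 0.7·20 = 71
VI: 0.3·240 + 0.7·(-40) = 44
Highest Hurwicz score = 71 → V.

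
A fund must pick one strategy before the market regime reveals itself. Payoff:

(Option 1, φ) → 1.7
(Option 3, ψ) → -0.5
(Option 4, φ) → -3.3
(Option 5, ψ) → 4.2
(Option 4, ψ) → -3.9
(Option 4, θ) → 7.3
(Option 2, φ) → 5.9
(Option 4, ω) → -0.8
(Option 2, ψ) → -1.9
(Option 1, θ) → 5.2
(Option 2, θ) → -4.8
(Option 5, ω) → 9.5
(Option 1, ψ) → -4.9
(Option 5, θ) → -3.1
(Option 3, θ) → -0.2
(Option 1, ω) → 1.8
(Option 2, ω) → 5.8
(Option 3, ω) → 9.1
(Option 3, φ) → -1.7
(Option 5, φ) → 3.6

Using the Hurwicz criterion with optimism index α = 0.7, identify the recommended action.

Option 1: 0.7·5.2 + 0.3·(-4.9) = 2.17
Option 2: 0.7·5.9 + 0.3·(-4.8) = 2.69
Option 3: 0.7·9.1 + 0.3·(-1.7) = 5.86
Option 4: 0.7·7.3 + 0.3·(-3.9) = 3.94
Option 5: 0.7·9.5 + 0.3·(-3.1) = 5.72
Highest Hurwicz score = 5.86 → Option 3.

Option 3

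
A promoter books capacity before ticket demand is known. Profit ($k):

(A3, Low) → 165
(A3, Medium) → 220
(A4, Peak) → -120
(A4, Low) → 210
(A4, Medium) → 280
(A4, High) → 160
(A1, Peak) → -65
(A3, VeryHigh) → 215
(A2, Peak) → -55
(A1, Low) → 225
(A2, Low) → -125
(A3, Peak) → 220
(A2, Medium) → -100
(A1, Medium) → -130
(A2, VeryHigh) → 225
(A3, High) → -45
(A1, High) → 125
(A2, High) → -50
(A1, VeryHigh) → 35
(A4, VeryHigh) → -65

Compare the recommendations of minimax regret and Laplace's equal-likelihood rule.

Column bests: Low=225, Medium=280, High=160, VeryHigh=225, Peak=220.
A1 regrets: 0, 410, 35, 190, 285 → max 410
A2 regrets: 350, 380, 210, 0, 275 → max 380
A3 regrets: 60, 60, 205, 10, 0 → max 205
A4 regrets: 15, 0, 0, 290, 340 → max 340
Smallest max regret = 205 → A3.
Row averages: A1=38, A2=-21, A3=155, A4=93
Highest average = 155 → A3.

minimax regret → A3; laplace → A3 (agree)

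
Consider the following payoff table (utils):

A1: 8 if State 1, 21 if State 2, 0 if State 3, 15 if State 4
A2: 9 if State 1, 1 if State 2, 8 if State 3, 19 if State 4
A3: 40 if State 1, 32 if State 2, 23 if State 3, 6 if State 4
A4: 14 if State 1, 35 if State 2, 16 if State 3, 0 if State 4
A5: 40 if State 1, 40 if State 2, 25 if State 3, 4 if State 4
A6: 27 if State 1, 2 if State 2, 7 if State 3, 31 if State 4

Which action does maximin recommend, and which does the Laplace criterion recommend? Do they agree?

Row minima: A1=0, A2=1, A3=6, A4=0, A5=4, A6=2
Best worst-case = 6 → A3.
Row averages: A1=11, A2=9.25, A3=25.25, A4=16.25, A5=27.25, A6=16.75
Highest average = 27.25 → A5.

maximin → A3; laplace → A5 (disagree)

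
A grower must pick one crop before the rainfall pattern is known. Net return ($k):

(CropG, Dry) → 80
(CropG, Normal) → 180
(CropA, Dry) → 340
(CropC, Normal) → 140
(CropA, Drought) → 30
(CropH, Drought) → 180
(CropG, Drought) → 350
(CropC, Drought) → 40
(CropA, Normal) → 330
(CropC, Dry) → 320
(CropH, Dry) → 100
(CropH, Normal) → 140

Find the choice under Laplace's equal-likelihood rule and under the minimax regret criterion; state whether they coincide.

Row averages: CropC=500/3, CropA=700/3, CropH=140, CropG=610/3
Highest average = 700/3 → CropA.
Column bests: Drought=350, Dry=340, Normal=330.
CropC regrets: 310, 20, 190 → max 310
CropA regrets: 320, 0, 0 → max 320
CropH regrets: 170, 240, 190 → max 240
CropG regrets: 0, 260, 150 → max 260
Smallest max regret = 240 → CropH.

laplace → CropA; minimax regret → CropH (disagree)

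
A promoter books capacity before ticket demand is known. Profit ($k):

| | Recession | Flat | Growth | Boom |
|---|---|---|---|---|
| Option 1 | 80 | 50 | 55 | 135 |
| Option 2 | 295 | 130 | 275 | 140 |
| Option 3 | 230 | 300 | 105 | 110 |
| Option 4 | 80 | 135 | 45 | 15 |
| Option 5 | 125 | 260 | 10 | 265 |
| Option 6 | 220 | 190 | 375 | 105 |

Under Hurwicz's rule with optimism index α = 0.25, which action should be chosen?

Option 1: 0.25·135 + 0.75·50 = 71.25
Option 2: 0.25·295 + 0.75·130 = 171.25
Option 3: 0.25·300 + 0.75·105 = 153.75
Option 4: 0.25·135 + 0.75·15 = 45
Option 5: 0.25·265 + 0.75·10 = 73.75
Option 6: 0.25·375 + 0.75·105 = 172.5
Highest Hurwicz score = 172.5 → Option 6.

Option 6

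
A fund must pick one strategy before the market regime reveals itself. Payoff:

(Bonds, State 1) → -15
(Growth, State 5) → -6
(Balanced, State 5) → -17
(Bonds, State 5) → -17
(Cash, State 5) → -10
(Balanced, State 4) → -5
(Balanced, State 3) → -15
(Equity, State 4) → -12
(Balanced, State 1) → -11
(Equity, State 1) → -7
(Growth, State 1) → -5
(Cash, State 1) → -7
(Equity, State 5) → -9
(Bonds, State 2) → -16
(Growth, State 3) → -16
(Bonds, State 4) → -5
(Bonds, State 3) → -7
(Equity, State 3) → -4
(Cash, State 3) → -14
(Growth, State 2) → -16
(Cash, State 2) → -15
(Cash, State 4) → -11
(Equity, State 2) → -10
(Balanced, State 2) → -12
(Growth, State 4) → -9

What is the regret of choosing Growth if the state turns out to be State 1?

Best payoff under State 1 is -5.
Regret = -5 − (-5) = 0.

0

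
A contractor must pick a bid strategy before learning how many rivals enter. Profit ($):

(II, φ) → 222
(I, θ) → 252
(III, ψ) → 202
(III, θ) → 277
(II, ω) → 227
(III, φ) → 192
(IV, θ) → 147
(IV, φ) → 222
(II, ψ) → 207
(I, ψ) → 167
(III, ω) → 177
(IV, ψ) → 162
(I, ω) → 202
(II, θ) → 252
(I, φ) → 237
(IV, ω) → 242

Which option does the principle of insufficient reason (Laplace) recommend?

II

Row averages: I=214.5, II=227, III=212, IV=193.25
Highest average = 227 → II.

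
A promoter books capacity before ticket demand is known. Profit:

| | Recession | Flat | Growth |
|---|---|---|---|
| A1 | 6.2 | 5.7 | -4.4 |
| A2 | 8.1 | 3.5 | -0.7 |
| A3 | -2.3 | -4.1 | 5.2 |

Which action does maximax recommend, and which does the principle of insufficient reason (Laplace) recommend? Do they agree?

maximax → A2; laplace → A2 (agree)

Row maxima: A1=6.2, A2=8.1, A3=5.2
Best best-case = 8.1 → A2.
Row averages: A1=2.5, A2=109/30, A3=-0.4
Highest average = 109/30 → A2.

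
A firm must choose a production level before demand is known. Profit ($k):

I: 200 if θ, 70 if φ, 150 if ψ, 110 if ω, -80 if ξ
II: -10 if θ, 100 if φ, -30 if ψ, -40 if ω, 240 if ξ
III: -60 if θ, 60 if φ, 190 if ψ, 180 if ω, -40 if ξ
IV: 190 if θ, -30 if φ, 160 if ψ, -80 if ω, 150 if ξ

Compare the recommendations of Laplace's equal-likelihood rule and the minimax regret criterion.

Row averages: I=90, II=52, III=66, IV=78
Highest average = 90 → I.
Column bests: θ=200, φ=100, ψ=190, ω=180, ξ=240.
I regrets: 0, 30, 40, 70, 320 → max 320
II regrets: 210, 0, 220, 220, 0 → max 220
III regrets: 260, 40, 0, 0, 280 → max 280
IV regrets: 10, 130, 30, 260, 90 → max 260
Smallest max regret = 220 → II.

laplace → I; minimax regret → II (disagree)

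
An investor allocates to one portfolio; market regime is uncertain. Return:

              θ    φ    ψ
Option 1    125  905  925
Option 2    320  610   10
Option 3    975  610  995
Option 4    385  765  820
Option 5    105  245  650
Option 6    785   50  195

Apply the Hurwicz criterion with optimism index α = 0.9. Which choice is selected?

Option 1: 0.9·925 + 0.1·125 = 845
Option 2: 0.9·610 + 0.1·10 = 550
Option 3: 0.9·995 + 0.1·610 = 956.5
Option 4: 0.9·820 + 0.1·385 = 776.5
Option 5: 0.9·650 + 0.1·105 = 595.5
Option 6: 0.9·785 + 0.1·50 = 711.5
Highest Hurwicz score = 956.5 → Option 3.

Option 3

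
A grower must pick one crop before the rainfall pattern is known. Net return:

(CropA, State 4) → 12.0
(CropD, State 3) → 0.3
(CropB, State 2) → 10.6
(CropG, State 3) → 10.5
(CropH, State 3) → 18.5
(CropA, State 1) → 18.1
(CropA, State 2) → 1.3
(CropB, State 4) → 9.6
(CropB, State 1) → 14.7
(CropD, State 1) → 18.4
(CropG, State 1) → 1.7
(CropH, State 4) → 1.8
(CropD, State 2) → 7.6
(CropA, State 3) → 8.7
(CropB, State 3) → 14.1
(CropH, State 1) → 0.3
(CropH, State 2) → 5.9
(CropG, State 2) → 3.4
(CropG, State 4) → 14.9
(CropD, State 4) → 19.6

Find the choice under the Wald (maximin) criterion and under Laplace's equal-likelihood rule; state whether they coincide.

Row minima: CropD=0.3, CropA=1.3, CropH=0.3, CropB=9.6, CropG=1.7
Best worst-case = 9.6 → CropB.
Row averages: CropD=11.475, CropA=10.025, CropH=6.625, CropB=12.25, CropG=7.625
Highest average = 12.25 → CropB.

maximin → CropB; laplace → CropB (agree)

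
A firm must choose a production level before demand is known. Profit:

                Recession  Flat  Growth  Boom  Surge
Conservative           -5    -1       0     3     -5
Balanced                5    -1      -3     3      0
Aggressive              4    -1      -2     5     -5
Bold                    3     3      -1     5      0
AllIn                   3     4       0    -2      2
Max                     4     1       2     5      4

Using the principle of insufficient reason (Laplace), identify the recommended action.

Max

Row averages: Conservative=-1.6, Balanced=0.8, Aggressive=0.2, Bold=2, AllIn=1.4, Max=3.2
Highest average = 3.2 → Max.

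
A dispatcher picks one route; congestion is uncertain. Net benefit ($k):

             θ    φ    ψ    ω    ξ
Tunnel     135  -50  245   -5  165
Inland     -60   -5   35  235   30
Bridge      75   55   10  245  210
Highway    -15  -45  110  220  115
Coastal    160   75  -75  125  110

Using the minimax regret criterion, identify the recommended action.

Highway

Column bests: θ=160, φ=75, ψ=245, ω=245, ξ=210.
Tunnel regrets: 25, 125, 0, 250, 45 → max 250
Inland regrets: 220, 80, 210, 10, 180 → max 220
Bridge regrets: 85, 20, 235, 0, 0 → max 235
Highway regrets: 175, 120, 135, 25, 95 → max 175
Coastal regrets: 0, 0, 320, 120, 100 → max 320
Smallest max regret = 175 → Highway.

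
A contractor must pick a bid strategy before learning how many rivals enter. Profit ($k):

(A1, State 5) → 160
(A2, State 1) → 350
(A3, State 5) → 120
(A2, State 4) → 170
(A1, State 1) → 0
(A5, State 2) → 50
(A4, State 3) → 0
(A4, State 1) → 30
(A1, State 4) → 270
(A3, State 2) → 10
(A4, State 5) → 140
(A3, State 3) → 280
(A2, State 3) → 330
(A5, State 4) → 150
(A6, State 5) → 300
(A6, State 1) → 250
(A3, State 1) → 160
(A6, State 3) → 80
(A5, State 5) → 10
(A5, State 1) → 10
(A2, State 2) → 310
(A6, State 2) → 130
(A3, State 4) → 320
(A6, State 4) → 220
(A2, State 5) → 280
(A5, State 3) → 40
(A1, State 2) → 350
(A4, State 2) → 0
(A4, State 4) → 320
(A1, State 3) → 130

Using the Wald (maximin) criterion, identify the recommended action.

Row minima: A1=0, A2=170, A3=10, A4=0, A5=10, A6=80
Best worst-case = 170 → A2.

A2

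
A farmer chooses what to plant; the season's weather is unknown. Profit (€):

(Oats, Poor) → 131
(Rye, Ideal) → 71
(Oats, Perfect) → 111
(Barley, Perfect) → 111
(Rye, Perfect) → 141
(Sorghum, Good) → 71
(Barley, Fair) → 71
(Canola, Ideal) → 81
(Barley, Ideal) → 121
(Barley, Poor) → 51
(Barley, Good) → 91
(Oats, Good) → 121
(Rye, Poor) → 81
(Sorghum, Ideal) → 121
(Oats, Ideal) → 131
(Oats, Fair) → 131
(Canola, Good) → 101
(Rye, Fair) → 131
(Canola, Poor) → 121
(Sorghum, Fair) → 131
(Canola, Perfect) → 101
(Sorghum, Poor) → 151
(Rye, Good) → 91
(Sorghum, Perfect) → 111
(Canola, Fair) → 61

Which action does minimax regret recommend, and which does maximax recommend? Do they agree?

Column bests: Poor=151, Fair=131, Good=121, Ideal=131, Perfect=141.
Canola regrets: 30, 70, 20, 50, 40 → max 70
Sorghum regrets: 0, 0, 50, 10, 30 → max 50
Rye regrets: 70, 0, 30, 60, 0 → max 70
Barley regrets: 100, 60, 30, 10, 30 → max 100
Oats regrets: 20, 0, 0, 0, 30 → max 30
Smallest max regret = 30 → Oats.
Row maxima: Canola=121, Sorghum=151, Rye=141, Barley=121, Oats=131
Best best-case = 151 → Sorghum.

minimax regret → Oats; maximax → Sorghum (disagree)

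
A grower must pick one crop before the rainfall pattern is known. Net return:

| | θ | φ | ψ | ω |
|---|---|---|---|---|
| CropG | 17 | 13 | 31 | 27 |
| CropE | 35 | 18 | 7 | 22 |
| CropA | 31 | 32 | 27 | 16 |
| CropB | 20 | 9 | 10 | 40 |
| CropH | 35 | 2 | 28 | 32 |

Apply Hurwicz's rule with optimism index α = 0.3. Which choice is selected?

CropG: 0.3·31 + 0.7·13 = 18.4
CropE: 0.3·35 + 0.7·7 = 15.4
CropA: 0.3·32 + 0.7·16 = 20.8
CropB: 0.3·40 + 0.7·9 = 18.3
CropH: 0.3·35 + 0.7·2 = 11.9
Highest Hurwicz score = 20.8 → CropA.

CropA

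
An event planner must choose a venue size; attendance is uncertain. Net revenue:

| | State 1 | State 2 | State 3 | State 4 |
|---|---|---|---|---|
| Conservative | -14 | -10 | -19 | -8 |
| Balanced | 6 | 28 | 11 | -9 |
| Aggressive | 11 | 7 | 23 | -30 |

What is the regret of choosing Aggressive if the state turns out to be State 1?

0

Best payoff under State 1 is 11.
Regret = 11 − 11 = 0.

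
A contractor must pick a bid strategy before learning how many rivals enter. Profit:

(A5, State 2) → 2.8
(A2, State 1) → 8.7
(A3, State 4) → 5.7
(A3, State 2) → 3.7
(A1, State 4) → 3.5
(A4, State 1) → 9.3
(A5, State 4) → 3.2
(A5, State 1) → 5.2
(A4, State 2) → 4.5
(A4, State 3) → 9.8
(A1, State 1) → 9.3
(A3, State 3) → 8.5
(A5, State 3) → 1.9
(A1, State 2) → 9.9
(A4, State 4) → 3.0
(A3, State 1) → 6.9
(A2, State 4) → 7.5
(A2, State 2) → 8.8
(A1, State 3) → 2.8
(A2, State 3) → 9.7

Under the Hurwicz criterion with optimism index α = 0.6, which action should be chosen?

A2

A1: 0.6·9.9 + 0.4·2.8 = 7.06
A2: 0.6·9.7 + 0.4·7.5 = 8.82
A3: 0.6·8.5 + 0.4·3.7 = 6.58
A4: 0.6·9.8 + 0.4·3.0 = 7.08
A5: 0.6·5.2 + 0.4·1.9 = 3.88
Highest Hurwicz score = 8.82 → A2.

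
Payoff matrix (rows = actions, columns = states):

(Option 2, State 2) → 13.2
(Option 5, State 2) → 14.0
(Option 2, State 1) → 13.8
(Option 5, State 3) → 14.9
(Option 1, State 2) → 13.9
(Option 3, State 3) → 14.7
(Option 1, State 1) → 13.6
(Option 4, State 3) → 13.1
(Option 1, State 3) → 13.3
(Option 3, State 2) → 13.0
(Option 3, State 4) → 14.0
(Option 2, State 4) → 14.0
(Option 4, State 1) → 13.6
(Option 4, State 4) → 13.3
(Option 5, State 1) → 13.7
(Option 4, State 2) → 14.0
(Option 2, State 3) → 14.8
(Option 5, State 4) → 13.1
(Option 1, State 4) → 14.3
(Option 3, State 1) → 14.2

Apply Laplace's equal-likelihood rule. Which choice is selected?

Row averages: Option 1=13.775, Option 2=13.95, Option 3=13.975, Option 4=13.5, Option 5=13.925
Highest average = 13.975 → Option 3.

Option 3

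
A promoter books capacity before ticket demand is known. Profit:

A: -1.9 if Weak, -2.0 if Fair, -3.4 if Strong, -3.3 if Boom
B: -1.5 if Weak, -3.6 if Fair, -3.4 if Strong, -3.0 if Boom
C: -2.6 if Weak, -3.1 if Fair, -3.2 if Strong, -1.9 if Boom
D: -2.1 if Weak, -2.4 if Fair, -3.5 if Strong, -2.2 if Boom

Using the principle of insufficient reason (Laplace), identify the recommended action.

D

Row averages: A=-2.65, B=-2.875, C=-2.7, D=-2.55
Highest average = -2.55 → D.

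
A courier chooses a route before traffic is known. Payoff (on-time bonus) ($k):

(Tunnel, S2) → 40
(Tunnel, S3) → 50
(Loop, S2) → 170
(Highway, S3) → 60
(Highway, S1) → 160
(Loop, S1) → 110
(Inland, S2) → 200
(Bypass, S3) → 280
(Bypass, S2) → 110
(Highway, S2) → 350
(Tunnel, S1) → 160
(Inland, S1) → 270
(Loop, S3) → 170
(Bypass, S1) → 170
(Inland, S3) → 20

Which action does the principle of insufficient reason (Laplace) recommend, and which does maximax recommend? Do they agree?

Row averages: Highway=190, Loop=150, Bypass=560/3, Inland=490/3, Tunnel=250/3
Highest average = 190 → Highway.
Row maxima: Highway=350, Loop=170, Bypass=280, Inland=270, Tunnel=160
Best best-case = 350 → Highway.

laplace → Highway; maximax → Highway (agree)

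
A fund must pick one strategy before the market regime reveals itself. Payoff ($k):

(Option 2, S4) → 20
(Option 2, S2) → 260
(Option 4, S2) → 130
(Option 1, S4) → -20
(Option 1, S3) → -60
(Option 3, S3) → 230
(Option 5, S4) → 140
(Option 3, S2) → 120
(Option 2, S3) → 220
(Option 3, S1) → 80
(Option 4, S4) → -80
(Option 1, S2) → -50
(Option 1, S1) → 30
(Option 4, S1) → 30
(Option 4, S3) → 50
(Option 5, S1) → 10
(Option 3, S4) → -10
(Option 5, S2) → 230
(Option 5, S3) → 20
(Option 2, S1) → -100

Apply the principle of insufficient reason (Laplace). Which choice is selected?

Option 3

Row averages: Option 1=-25, Option 2=100, Option 3=105, Option 4=32.5, Option 5=100
Highest average = 105 → Option 3.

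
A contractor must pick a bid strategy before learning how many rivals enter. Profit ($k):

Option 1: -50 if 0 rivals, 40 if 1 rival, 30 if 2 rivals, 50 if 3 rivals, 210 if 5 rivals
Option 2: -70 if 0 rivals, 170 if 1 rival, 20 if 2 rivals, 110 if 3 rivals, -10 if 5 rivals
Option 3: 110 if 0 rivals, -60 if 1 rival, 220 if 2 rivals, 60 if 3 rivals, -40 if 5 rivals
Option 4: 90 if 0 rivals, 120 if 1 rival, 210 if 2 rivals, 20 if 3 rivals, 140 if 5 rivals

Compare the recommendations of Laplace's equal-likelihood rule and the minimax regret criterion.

Row averages: Option 1=56, Option 2=44, Option 3=58, Option 4=116
Highest average = 116 → Option 4.
Column bests: 0 rivals=110, 1 rival=170, 2 rivals=220, 3 rivals=110, 5 rivals=210.
Option 1 regrets: 160, 130, 190, 60, 0 → max 190
Option 2 regrets: 180, 0, 200, 0, 220 → max 220
Option 3 regrets: 0, 230, 0, 50, 250 → max 250
Option 4 regrets: 20, 50, 10, 90, 70 → max 90
Smallest max regret = 90 → Option 4.

laplace → Option 4; minimax regret → Option 4 (agree)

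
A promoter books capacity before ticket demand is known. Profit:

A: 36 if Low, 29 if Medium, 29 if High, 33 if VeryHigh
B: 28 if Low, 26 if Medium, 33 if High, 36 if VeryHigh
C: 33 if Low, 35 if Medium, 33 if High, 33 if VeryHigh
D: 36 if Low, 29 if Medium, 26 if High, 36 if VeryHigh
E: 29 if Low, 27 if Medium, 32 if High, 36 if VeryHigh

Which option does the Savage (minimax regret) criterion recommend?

C

Column bests: Low=36, Medium=35, High=33, VeryHigh=36.
A regrets: 0, 6, 4, 3 → max 6
B regrets: 8, 9, 0, 0 → max 9
C regrets: 3, 0, 0, 3 → max 3
D regrets: 0, 6, 7, 0 → max 7
E regrets: 7, 8, 1, 0 → max 8
Smallest max regret = 3 → C.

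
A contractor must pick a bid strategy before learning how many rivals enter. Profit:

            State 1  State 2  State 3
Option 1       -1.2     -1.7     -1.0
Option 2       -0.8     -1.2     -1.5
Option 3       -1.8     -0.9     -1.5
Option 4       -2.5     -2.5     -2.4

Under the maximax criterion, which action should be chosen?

Row maxima: Option 1=-1.0, Option 2=-0.8, Option 3=-0.9, Option 4=-2.4
Best best-case = -0.8 → Option 2.

Option 2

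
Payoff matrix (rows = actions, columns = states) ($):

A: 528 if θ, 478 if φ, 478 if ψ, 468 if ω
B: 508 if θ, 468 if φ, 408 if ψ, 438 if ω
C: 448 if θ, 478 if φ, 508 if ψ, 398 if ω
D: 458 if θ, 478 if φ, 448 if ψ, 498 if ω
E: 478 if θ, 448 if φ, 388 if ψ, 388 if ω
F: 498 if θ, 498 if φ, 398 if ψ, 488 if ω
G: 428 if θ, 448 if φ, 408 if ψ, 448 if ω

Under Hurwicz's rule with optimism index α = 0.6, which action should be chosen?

A: 0.6·528 + 0.4·468 = 504
B: 0.6·508 + 0.4·408 = 468
C: 0.6·508 + 0.4·398 = 464
D: 0.6·498 + 0.4·448 = 478
E: 0.6·478 + 0.4·388 = 442
F: 0.6·498 + 0.4·398 = 458
G: 0.6·448 + 0.4·408 = 432
Highest Hurwicz score = 504 → A.

A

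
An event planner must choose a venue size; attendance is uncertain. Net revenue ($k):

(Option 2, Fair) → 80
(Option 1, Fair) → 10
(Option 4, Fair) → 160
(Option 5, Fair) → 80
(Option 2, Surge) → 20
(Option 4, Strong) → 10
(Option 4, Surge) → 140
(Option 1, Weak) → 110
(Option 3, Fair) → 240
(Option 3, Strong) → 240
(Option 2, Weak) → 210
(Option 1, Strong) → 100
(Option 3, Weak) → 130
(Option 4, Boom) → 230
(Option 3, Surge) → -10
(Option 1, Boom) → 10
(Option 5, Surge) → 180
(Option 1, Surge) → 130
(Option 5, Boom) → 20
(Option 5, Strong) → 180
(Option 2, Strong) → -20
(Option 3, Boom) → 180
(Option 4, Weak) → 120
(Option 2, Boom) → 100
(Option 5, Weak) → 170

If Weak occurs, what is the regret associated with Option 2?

0

Best payoff under Weak is 210.
Regret = 210 − 210 = 0.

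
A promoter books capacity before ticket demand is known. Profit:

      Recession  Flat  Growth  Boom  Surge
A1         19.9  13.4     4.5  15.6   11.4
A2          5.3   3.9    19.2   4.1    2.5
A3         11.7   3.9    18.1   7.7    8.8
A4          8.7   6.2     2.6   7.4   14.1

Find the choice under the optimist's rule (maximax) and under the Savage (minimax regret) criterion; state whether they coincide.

maximax → A1; minimax regret → A3 (disagree)

Row maxima: A1=19.9, A2=19.2, A3=18.1, A4=14.1
Best best-case = 19.9 → A1.
Column bests: Recession=19.9, Flat=13.4, Growth=19.2, Boom=15.6, Surge=14.1.
A1 regrets: 0.0, 0.0, 14.7, 0.0, 2.7 → max 14.7
A2 regrets: 14.6, 9.5, 0.0, 11.5, 11.6 → max 14.6
A3 regrets: 8.2, 9.5, 1.1, 7.9, 5.3 → max 9.5
A4 regrets: 11.2, 7.2, 16.6, 8.2, 0.0 → max 16.6
Smallest max regret = 9.5 → A3.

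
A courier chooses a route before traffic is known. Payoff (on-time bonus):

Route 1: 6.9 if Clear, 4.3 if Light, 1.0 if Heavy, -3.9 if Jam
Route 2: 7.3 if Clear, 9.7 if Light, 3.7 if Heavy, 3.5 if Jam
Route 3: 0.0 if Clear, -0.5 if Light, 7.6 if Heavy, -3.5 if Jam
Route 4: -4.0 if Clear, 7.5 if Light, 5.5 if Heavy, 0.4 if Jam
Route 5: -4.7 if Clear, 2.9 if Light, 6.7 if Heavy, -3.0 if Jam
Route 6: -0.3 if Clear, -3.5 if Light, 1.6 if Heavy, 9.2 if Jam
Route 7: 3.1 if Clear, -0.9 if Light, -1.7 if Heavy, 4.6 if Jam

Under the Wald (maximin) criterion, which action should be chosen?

Route 2

Row minima: Route 1=-3.9, Route 2=3.5, Route 3=-3.5, Route 4=-4.0, Route 5=-4.7, Route 6=-3.5, Route 7=-1.7
Best worst-case = 3.5 → Route 2.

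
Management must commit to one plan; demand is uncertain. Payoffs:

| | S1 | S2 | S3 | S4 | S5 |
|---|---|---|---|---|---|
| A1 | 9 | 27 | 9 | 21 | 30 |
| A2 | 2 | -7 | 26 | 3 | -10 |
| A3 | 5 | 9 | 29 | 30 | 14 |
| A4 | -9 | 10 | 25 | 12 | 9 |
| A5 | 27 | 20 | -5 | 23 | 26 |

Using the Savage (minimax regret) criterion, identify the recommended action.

Column bests: S1=27, S2=27, S3=29, S4=30, S5=30.
A1 regrets: 18, 0, 20, 9, 0 → max 20
A2 regrets: 25, 34, 3, 27, 40 → max 40
A3 regrets: 22, 18, 0, 0, 16 → max 22
A4 regrets: 36, 17, 4, 18, 21 → max 36
A5 regrets: 0, 7, 34, 7, 4 → max 34
Smallest max regret = 20 → A1.

A1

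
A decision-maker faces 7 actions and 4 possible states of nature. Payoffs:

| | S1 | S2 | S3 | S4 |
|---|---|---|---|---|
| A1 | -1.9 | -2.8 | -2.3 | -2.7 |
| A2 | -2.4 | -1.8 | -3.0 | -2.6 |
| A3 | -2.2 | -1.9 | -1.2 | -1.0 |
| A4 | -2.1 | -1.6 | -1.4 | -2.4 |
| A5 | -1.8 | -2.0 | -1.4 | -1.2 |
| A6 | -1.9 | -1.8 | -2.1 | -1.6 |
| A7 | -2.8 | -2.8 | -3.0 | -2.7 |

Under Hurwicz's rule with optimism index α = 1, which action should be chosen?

A3

A1: 1·(-1.9) + 0·(-2.8) = -1.9
A2: 1·(-1.8) + 0·(-3.0) = -1.8
A3: 1·(-1.0) + 0·(-2.2) = -1
A4: 1·(-1.4) + 0·(-2.4) = -1.4
A5: 1·(-1.2) + 0·(-2.0) = -1.2
A6: 1·(-1.6) + 0·(-2.1) = -1.6
A7: 1·(-2.7) + 0·(-3.0) = -2.7
Highest Hurwicz score = -1 → A3.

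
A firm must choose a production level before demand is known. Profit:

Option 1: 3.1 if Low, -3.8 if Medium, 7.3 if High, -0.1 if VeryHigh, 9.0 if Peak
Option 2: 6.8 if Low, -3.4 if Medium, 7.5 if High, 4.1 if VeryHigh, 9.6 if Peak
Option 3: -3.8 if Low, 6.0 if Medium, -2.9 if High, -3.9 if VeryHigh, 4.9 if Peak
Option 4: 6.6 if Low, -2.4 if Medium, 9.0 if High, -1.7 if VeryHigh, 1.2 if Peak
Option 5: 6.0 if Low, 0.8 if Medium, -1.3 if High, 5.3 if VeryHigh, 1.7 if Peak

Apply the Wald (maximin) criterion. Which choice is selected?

Option 5

Row minima: Option 1=-3.8, Option 2=-3.4, Option 3=-3.9, Option 4=-2.4, Option 5=-1.3
Best worst-case = -1.3 → Option 5.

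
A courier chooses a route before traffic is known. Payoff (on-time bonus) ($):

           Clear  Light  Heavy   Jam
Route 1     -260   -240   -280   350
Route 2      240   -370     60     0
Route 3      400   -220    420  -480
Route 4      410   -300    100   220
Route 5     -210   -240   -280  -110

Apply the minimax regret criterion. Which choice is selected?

Column bests: Clear=410, Light=-220, Heavy=420, Jam=350.
Route 1 regrets: 670, 20, 700, 0 → max 700
Route 2 regrets: 170, 150, 360, 350 → max 360
Route 3 regrets: 10, 0, 0, 830 → max 830
Route 4 regrets: 0, 80, 320, 130 → max 320
Route 5 regrets: 620, 20, 700, 460 → max 700
Smallest max regret = 320 → Route 4.

Route 4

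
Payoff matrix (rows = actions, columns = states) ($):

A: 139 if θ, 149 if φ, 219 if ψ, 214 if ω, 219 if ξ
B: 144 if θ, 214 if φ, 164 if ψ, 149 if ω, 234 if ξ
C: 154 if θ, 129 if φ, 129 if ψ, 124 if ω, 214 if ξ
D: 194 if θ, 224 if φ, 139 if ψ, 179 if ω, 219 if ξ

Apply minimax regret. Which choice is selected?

Column bests: θ=194, φ=224, ψ=219, ω=214, ξ=234.
A regrets: 55, 75, 0, 0, 15 → max 75
B regrets: 50, 10, 55, 65, 0 → max 65
C regrets: 40, 95, 90, 90, 20 → max 95
D regrets: 0, 0, 80, 35, 15 → max 80
Smallest max regret = 65 → B.

B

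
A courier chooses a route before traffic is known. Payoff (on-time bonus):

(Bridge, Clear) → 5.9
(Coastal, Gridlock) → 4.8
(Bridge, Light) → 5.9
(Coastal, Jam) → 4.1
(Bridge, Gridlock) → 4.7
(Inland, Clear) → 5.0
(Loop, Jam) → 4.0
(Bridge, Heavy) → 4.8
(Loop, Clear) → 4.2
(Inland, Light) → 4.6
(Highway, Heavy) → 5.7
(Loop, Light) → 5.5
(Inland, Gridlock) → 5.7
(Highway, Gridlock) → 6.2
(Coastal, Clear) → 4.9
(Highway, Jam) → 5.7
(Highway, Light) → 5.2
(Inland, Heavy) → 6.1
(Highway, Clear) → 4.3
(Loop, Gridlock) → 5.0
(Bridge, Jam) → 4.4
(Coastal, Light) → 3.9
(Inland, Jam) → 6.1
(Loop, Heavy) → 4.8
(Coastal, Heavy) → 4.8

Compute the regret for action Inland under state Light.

1.3

Best payoff under Light is 5.9.
Regret = 5.9 − 4.6 = 1.3.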